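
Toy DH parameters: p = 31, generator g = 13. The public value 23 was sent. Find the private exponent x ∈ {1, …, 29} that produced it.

Try successive powers of 13 modulo 31:
13^1 ≡ 13
13^2 ≡ 14
13^3 ≡ 27
13^4 ≡ 10
13^5 ≡ 6
13^6 ≡ 16
13^7 ≡ 22
13^8 ≡ 7
13^9 ≡ 29
13^10 ≡ 5
13^11 ≡ 3
13^12 ≡ 8
13^13 ≡ 11
13^14 ≡ 19
13^15 ≡ 30
13^16 ≡ 18
13^17 ≡ 17
13^18 ≡ 4
13^19 ≡ 21
13^20 ≡ 25
13^21 ≡ 15
13^22 ≡ 9
13^23 ≡ 24
13^24 ≡ 2
13^25 ≡ 26
13^26 ≡ 28
13^27 ≡ 23
Found: x = 27.

27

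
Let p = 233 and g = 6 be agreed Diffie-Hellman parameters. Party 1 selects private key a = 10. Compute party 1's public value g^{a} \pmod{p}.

113

Public value = 6^{10} \pmod{233}.
6^1 ≡ 6 (mod 233)
6^2 = (6^1)^2 ≡ 6^2 = 36 ≡ 36 (mod 233)
6^4 = (6^2)^2 ≡ 36^2 = 1296 ≡ 131 (mod 233)
6^8 = (6^4)^2 ≡ 131^2 = 17161 ≡ 152 (mod 233)
6^10 = 6^8 · 6^2 ≡ 152 · 36 ≡ 113 (mod 233).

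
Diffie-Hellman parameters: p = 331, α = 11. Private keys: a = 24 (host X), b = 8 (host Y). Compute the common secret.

258

Host Y sends B = α^b mod p = 11^8 mod 331.
11^1 ≡ 11 (mod 331)
11^2 = (11^1)^2 ≡ 11^2 = 121 ≡ 121 (mod 331)
11^4 = (11^2)^2 ≡ 121^2 = 14641 ≡ 77 (mod 331)
11^8 = (11^4)^2 ≡ 77^2 = 5929 ≡ 302 (mod 331)
So B = 302. Host X then computes K = B^a mod p = 302^24 mod 331.
302^1 ≡ 302 (mod 331)
302^2 = (302^1)^2 ≡ 302^2 = 91204 ≡ 179 (mod 331)
302^4 = (302^2)^2 ≡ 179^2 = 32041 ≡ 265 (mod 331)
302^8 = (302^4)^2 ≡ 265^2 = 70225 ≡ 53 (mod 331)
302^16 = (302^8)^2 ≡ 53^2 = 2809 ≡ 161 (mod 331)
302^24 = 302^16 · 302^8 ≡ 161 · 53 ≡ 258 (mod 331).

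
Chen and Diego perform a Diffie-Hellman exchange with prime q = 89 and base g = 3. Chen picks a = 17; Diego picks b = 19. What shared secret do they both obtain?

29

Diego sends B = g^b mod q = 3^19 mod 89.
3^1 ≡ 3 (mod 89)
3^2 = (3^1)^2 ≡ 3^2 = 9 ≡ 9 (mod 89)
3^4 = (3^2)^2 ≡ 9^2 = 81 ≡ 81 (mod 89)
3^8 = (3^4)^2 ≡ 81^2 = 6561 ≡ 64 (mod 89)
3^16 = (3^8)^2 ≡ 64^2 = 4096 ≡ 2 (mod 89)
3^19 = 3^16 · 3^2 · 3^1 ≡ 2 · 9 · 3 ≡ 54 (mod 89).
So B = 54. Chen then computes K = B^a mod q = 54^17 mod 89.
54^1 ≡ 54 (mod 89)
54^2 = (54^1)^2 ≡ 54^2 = 2916 ≡ 68 (mod 89)
54^4 = (54^2)^2 ≡ 68^2 = 4624 ≡ 85 (mod 89)
54^8 = (54^4)^2 ≡ 85^2 = 7225 ≡ 16 (mod 89)
54^16 = (54^8)^2 ≡ 16^2 = 256 ≡ 78 (mod 89)
54^17 = 54^16 · 54^1 ≡ 78 · 54 ≡ 29 (mod 89).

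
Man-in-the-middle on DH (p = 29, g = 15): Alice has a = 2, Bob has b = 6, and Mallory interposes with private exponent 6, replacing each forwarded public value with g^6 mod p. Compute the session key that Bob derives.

Bob receives Mallory's public value M = 15^6 mod 29 instead of the honest one.
15^1 ≡ 15 (mod 29)
15^2 = (15^1)^2 ≡ 15^2 = 225 ≡ 22 (mod 29)
15^4 = (15^2)^2 ≡ 22^2 = 484 ≡ 20 (mod 29)
15^6 = 15^4 · 15^2 ≡ 20 · 22 ≡ 5 (mod 29).
So M = 5. Bob computes K = M^6 mod 29.
5^1 ≡ 5 (mod 29)
5^2 = (5^1)^2 ≡ 5^2 = 25 ≡ 25 (mod 29)
5^4 = (5^2)^2 ≡ 25^2 = 625 ≡ 16 (mod 29)
5^6 = 5^4 · 5^2 ≡ 16 · 25 ≡ 23 (mod 29).

23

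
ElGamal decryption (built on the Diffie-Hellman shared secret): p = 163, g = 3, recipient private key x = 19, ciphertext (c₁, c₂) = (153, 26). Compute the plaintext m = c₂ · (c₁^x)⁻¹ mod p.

78

Shared mask s = c₁^x mod p = 153^19 mod 163.
153^1 ≡ 153 (mod 163)
153^2 = (153^1)^2 ≡ 153^2 = 23409 ≡ 100 (mod 163)
153^4 = (153^2)^2 ≡ 100^2 = 10000 ≡ 57 (mod 163)
153^8 = (153^4)^2 ≡ 57^2 = 3249 ≡ 152 (mod 163)
153^16 = (153^8)^2 ≡ 152^2 = 23104 ≡ 121 (mod 163)
153^19 = 153^16 · 153^2 · 153^1 ≡ 121 · 100 · 153 ≡ 109 (mod 163).
So s = 109; s⁻¹ ≡ 3 (mod 163).
m = c₂ · s⁻¹ mod 163 = 26 · 3 mod 163 = 78.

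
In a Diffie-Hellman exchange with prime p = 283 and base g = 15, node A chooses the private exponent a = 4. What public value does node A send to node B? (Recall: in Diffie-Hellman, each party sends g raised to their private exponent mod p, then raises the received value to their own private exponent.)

251

Public value = 15^4 (mod 283).
15^1 ≡ 15 (mod 283)
15^2 = (15^1)^2 ≡ 15^2 = 225 ≡ 225 (mod 283)
15^4 = (15^2)^2 ≡ 225^2 = 50625 ≡ 251 (mod 283)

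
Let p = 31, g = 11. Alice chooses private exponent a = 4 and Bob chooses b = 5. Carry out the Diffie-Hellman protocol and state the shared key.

Alice sends A = g^a mod p = 11^4 mod 31.
11^1 ≡ 11 (mod 31)
11^2 = (11^1)^2 ≡ 11^2 = 121 ≡ 28 (mod 31)
11^4 = (11^2)^2 ≡ 28^2 = 784 ≡ 9 (mod 31)
So A = 9. Bob then computes K = A^b mod p = 9^5 mod 31.
9^1 ≡ 9 (mod 31)
9^2 = (9^1)^2 ≡ 9^2 = 81 ≡ 19 (mod 31)
9^4 = (9^2)^2 ≡ 19^2 = 361 ≡ 20 (mod 31)
9^5 = 9^4 · 9^1 ≡ 20 · 9 ≡ 25 (mod 31).

25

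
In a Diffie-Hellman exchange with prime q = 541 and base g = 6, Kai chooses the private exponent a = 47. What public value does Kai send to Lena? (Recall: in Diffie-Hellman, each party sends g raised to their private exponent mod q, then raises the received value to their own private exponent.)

292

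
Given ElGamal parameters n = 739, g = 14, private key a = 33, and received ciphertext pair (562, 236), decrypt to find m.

442

Shared mask s = c₁^a mod n = 562^33 mod 739.
562^1 ≡ 562 (mod 739)
562^2 = (562^1)^2 ≡ 562^2 = 315844 ≡ 291 (mod 739)
562^4 = (562^2)^2 ≡ 291^2 = 84681 ≡ 435 (mod 739)
562^8 = (562^4)^2 ≡ 435^2 = 189225 ≡ 41 (mod 739)
562^16 = (562^8)^2 ≡ 41^2 = 1681 ≡ 203 (mod 739)
562^32 = (562^16)^2 ≡ 203^2 = 41209 ≡ 564 (mod 739)
562^33 = 562^32 · 562^1 ≡ 564 · 562 ≡ 676 (mod 739).
So s = 676; s⁻¹ ≡ 434 (mod 739).
m = c₂ · s⁻¹ mod 739 = 236 · 434 mod 739 = 442.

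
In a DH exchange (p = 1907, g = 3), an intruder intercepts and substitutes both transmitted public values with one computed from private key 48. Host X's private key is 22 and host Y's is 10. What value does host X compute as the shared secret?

Host X receives an intruder's public value M = 3^48 mod 1907 instead of the honest one.
3^1 ≡ 3 (mod 1907)
3^2 = (3^1)^2 ≡ 3^2 = 9 ≡ 9 (mod 1907)
3^4 = (3^2)^2 ≡ 9^2 = 81 ≡ 81 (mod 1907)
3^8 = (3^4)^2 ≡ 81^2 = 6561 ≡ 840 (mod 1907)
3^16 = (3^8)^2 ≡ 840^2 = 705600 ≡ 10 (mod 1907)
3^32 = (3^16)^2 ≡ 10^2 = 100 ≡ 100 (mod 1907)
3^48 = 3^32 · 3^16 ≡ 100 · 10 ≡ 1000 (mod 1907).
So M = 1000. Host X computes K = M^22 mod 1907.
1000^1 ≡ 1000 (mod 1907)
1000^2 = (1000^1)^2 ≡ 1000^2 = 1000000 ≡ 732 (mod 1907)
1000^4 = (1000^2)^2 ≡ 732^2 = 535824 ≡ 1864 (mod 1907)
1000^8 = (1000^4)^2 ≡ 1864^2 = 3474496 ≡ 1849 (mod 1907)
1000^16 = (1000^8)^2 ≡ 1849^2 = 3418801 ≡ 1457 (mod 1907)
1000^22 = 1000^16 · 1000^4 · 1000^2 ≡ 1457 · 1864 · 732 ≡ 911 (mod 1907).

911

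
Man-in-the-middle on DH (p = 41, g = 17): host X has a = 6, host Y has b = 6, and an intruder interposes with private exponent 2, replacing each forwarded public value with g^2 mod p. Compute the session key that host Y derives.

Host Y receives an intruder's public value M = 17^2 mod 41 instead of the honest one.
17^1 ≡ 17 (mod 41)
17^2 = (17^1)^2 ≡ 17^2 = 289 ≡ 2 (mod 41)
So M = 2. Host Y computes K = M^6 mod 41.
2^1 ≡ 2 (mod 41)
2^2 = (2^1)^2 ≡ 2^2 = 4 ≡ 4 (mod 41)
2^4 = (2^2)^2 ≡ 4^2 = 16 ≡ 16 (mod 41)
2^6 = 2^4 · 2^2 ≡ 16 · 4 ≡ 23 (mod 41).

23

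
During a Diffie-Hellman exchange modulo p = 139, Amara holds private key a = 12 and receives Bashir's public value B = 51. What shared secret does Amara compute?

Shared key K = 51^12 mod 139.
51^1 ≡ 51 (mod 139)
51^2 = (51^1)^2 ≡ 51^2 = 2601 ≡ 99 (mod 139)
51^4 = (51^2)^2 ≡ 99^2 = 9801 ≡ 71 (mod 139)
51^8 = (51^4)^2 ≡ 71^2 = 5041 ≡ 37 (mod 139)
51^12 = 51^8 · 51^4 ≡ 37 · 71 ≡ 125 (mod 139).

125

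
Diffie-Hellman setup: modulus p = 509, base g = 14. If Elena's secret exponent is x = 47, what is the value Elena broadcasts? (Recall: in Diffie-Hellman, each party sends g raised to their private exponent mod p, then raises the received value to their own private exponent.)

403

Public value = 14^47 (mod 509).
14^1 ≡ 14 (mod 509)
14^2 = (14^1)^2 ≡ 14^2 = 196 ≡ 196 (mod 509)
14^4 = (14^2)^2 ≡ 196^2 = 38416 ≡ 241 (mod 509)
14^8 = (14^4)^2 ≡ 241^2 = 58081 ≡ 55 (mod 509)
14^16 = (14^8)^2 ≡ 55^2 = 3025 ≡ 480 (mod 509)
14^32 = (14^16)^2 ≡ 480^2 = 230400 ≡ 332 (mod 509)
14^47 = 14^32 · 14^8 · 14^4 · 14^2 · 14^1 ≡ 332 · 55 · 241 · 196 · 14 ≡ 403 (mod 509).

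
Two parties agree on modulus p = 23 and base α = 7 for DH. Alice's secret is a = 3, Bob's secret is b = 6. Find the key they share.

18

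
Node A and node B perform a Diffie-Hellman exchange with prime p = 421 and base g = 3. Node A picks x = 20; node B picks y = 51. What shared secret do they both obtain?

370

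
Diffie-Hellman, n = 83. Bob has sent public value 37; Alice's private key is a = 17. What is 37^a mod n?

Shared key K = 37^17 mod 83.
37^1 ≡ 37 (mod 83)
37^2 = (37^1)^2 ≡ 37^2 = 1369 ≡ 41 (mod 83)
37^4 = (37^2)^2 ≡ 41^2 = 1681 ≡ 21 (mod 83)
37^8 = (37^4)^2 ≡ 21^2 = 441 ≡ 26 (mod 83)
37^16 = (37^8)^2 ≡ 26^2 = 676 ≡ 12 (mod 83)
37^17 = 37^16 · 37^1 ≡ 12 · 37 ≡ 29 (mod 83).

29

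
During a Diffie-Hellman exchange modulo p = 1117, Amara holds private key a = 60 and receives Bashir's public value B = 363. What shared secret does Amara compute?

Shared key K = 363^60 mod 1117.
363^1 ≡ 363 (mod 1117)
363^2 = (363^1)^2 ≡ 363^2 = 131769 ≡ 1080 (mod 1117)
363^4 = (363^2)^2 ≡ 1080^2 = 1166400 ≡ 252 (mod 1117)
363^8 = (363^4)^2 ≡ 252^2 = 63504 ≡ 952 (mod 1117)
363^16 = (363^8)^2 ≡ 952^2 = 906304 ≡ 417 (mod 1117)
363^32 = (363^16)^2 ≡ 417^2 = 173889 ≡ 754 (mod 1117)
363^60 = 363^32 · 363^16 · 363^8 · 363^4 ≡ 754 · 417 · 952 · 252 ≡ 483 (mod 1117).

483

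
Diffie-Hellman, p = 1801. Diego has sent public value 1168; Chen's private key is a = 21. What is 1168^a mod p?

Shared key K = 1168^21 mod 1801.
1168^1 ≡ 1168 (mod 1801)
1168^2 = (1168^1)^2 ≡ 1168^2 = 1364224 ≡ 867 (mod 1801)
1168^4 = (1168^2)^2 ≡ 867^2 = 751689 ≡ 672 (mod 1801)
1168^8 = (1168^4)^2 ≡ 672^2 = 451584 ≡ 1334 (mod 1801)
1168^16 = (1168^8)^2 ≡ 1334^2 = 1779556 ≡ 168 (mod 1801)
1168^21 = 1168^16 · 1168^4 · 1168^1 ≡ 168 · 672 · 1168 ≡ 512 (mod 1801).

512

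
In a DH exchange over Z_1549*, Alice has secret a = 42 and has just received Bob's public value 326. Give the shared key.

Shared key K = 326^42 mod 1549.
326^1 ≡ 326 (mod 1549)
326^2 = (326^1)^2 ≡ 326^2 = 106276 ≡ 944 (mod 1549)
326^4 = (326^2)^2 ≡ 944^2 = 891136 ≡ 461 (mod 1549)
326^8 = (326^4)^2 ≡ 461^2 = 212521 ≡ 308 (mod 1549)
326^16 = (326^8)^2 ≡ 308^2 = 94864 ≡ 375 (mod 1549)
326^32 = (326^16)^2 ≡ 375^2 = 140625 ≡ 1215 (mod 1549)
326^42 = 326^32 · 326^8 · 326^2 ≡ 1215 · 308 · 944 ≡ 289 (mod 1549).

289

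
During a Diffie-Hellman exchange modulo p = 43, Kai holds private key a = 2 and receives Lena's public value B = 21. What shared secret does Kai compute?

Shared key K = 21^2 mod 43.
21^1 ≡ 21 (mod 43)
21^2 = (21^1)^2 ≡ 21^2 = 441 ≡ 11 (mod 43)

11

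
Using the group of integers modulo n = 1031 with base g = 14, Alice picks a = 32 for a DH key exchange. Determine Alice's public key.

104

Public value = 14^32 (mod 1031).
14^1 ≡ 14 (mod 1031)
14^2 = (14^1)^2 ≡ 14^2 = 196 ≡ 196 (mod 1031)
14^4 = (14^2)^2 ≡ 196^2 = 38416 ≡ 269 (mod 1031)
14^8 = (14^4)^2 ≡ 269^2 = 72361 ≡ 191 (mod 1031)
14^16 = (14^8)^2 ≡ 191^2 = 36481 ≡ 396 (mod 1031)
14^32 = (14^16)^2 ≡ 396^2 = 156816 ≡ 104 (mod 1031)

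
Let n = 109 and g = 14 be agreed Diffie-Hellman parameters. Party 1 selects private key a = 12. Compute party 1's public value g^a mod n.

66

Public value = 14^12 mod 109.
14^1 ≡ 14 (mod 109)
14^2 = (14^1)^2 ≡ 14^2 = 196 ≡ 87 (mod 109)
14^4 = (14^2)^2 ≡ 87^2 = 7569 ≡ 48 (mod 109)
14^8 = (14^4)^2 ≡ 48^2 = 2304 ≡ 15 (mod 109)
14^12 = 14^8 · 14^4 ≡ 15 · 48 ≡ 66 (mod 109).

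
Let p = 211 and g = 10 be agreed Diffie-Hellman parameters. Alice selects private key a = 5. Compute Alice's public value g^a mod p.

Public value = 10^5 mod 211.
10^1 ≡ 10 (mod 211)
10^2 = (10^1)^2 ≡ 10^2 = 100 ≡ 100 (mod 211)
10^4 = (10^2)^2 ≡ 100^2 = 10000 ≡ 83 (mod 211)
10^5 = 10^4 · 10^1 ≡ 83 · 10 ≡ 197 (mod 211).

197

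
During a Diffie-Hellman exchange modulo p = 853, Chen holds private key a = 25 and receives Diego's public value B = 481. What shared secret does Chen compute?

Shared key K = 481^25 mod 853.
481^1 ≡ 481 (mod 853)
481^2 = (481^1)^2 ≡ 481^2 = 231361 ≡ 198 (mod 853)
481^4 = (481^2)^2 ≡ 198^2 = 39204 ≡ 819 (mod 853)
481^8 = (481^4)^2 ≡ 819^2 = 670761 ≡ 303 (mod 853)
481^16 = (481^8)^2 ≡ 303^2 = 91809 ≡ 538 (mod 853)
481^25 = 481^16 · 481^8 · 481^1 ≡ 538 · 303 · 481 ≡ 268 (mod 853).

268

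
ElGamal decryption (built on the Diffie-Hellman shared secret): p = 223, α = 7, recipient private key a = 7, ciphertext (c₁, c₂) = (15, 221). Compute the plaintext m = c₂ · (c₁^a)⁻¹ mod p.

Shared mask s = c₁^a mod p = 15^7 mod 223.
15^1 ≡ 15 (mod 223)
15^2 = (15^1)^2 ≡ 15^2 = 225 ≡ 2 (mod 223)
15^4 = (15^2)^2 ≡ 2^2 = 4 ≡ 4 (mod 223)
15^7 = 15^4 · 15^2 · 15^1 ≡ 4 · 2 · 15 ≡ 120 (mod 223).
So s = 120; s⁻¹ ≡ 210 (mod 223).
m = c₂ · s⁻¹ mod 223 = 221 · 210 mod 223 = 26.

26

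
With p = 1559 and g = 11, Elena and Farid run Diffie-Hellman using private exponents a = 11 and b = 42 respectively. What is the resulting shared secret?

Elena sends A = g^a mod p = 11^11 mod 1559.
11^1 ≡ 11 (mod 1559)
11^2 = (11^1)^2 ≡ 11^2 = 121 ≡ 121 (mod 1559)
11^4 = (11^2)^2 ≡ 121^2 = 14641 ≡ 610 (mod 1559)
11^8 = (11^4)^2 ≡ 610^2 = 372100 ≡ 1058 (mod 1559)
11^11 = 11^8 · 11^2 · 11^1 ≡ 1058 · 121 · 11 ≡ 421 (mod 1559).
So A = 421. Farid then computes K = A^b mod p = 421^42 mod 1559.
421^1 ≡ 421 (mod 1559)
421^2 = (421^1)^2 ≡ 421^2 = 177241 ≡ 1074 (mod 1559)
421^4 = (421^2)^2 ≡ 1074^2 = 1153476 ≡ 1375 (mod 1559)
421^8 = (421^4)^2 ≡ 1375^2 = 1890625 ≡ 1117 (mod 1559)
421^16 = (421^8)^2 ≡ 1117^2 = 1247689 ≡ 489 (mod 1559)
421^32 = (421^16)^2 ≡ 489^2 = 239121 ≡ 594 (mod 1559)
421^42 = 421^32 · 421^8 · 421^2 ≡ 594 · 1117 · 1074 ≡ 1337 (mod 1559).

1337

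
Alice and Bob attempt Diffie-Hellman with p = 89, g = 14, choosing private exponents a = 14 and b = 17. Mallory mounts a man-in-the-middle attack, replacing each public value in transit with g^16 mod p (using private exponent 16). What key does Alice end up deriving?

32

Alice receives Mallory's public value M = 14^16 mod 89 instead of the honest one.
14^1 ≡ 14 (mod 89)
14^2 = (14^1)^2 ≡ 14^2 = 196 ≡ 18 (mod 89)
14^4 = (14^2)^2 ≡ 18^2 = 324 ≡ 57 (mod 89)
14^8 = (14^4)^2 ≡ 57^2 = 3249 ≡ 45 (mod 89)
14^16 = (14^8)^2 ≡ 45^2 = 2025 ≡ 67 (mod 89)
So M = 67. Alice computes K = M^14 mod 89.
67^1 ≡ 67 (mod 89)
67^2 = (67^1)^2 ≡ 67^2 = 4489 ≡ 39 (mod 89)
67^4 = (67^2)^2 ≡ 39^2 = 1521 ≡ 8 (mod 89)
67^8 = (67^4)^2 ≡ 8^2 = 64 ≡ 64 (mod 89)
67^14 = 67^8 · 67^4 · 67^2 ≡ 64 · 8 · 39 ≡ 32 (mod 89).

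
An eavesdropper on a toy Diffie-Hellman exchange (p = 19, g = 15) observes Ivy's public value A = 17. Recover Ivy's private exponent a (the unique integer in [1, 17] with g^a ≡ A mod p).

14

Try successive powers of 15 modulo 19:
15^1 ≡ 15
15^2 ≡ 16
15^3 ≡ 12
15^4 ≡ 9
15^5 ≡ 2
15^6 ≡ 11
15^7 ≡ 13
15^8 ≡ 5
15^9 ≡ 18
15^10 ≡ 4
15^11 ≡ 3
15^12 ≡ 7
15^13 ≡ 10
15^14 ≡ 17
Found: a = 14.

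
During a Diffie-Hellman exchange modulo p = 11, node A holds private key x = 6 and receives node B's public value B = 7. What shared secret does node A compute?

4

Shared key K = 7^6 mod 11.
7^1 ≡ 7 (mod 11)
7^2 = (7^1)^2 ≡ 7^2 = 49 ≡ 5 (mod 11)
7^4 = (7^2)^2 ≡ 5^2 = 25 ≡ 3 (mod 11)
7^6 = 7^4 · 7^2 ≡ 3 · 5 ≡ 4 (mod 11).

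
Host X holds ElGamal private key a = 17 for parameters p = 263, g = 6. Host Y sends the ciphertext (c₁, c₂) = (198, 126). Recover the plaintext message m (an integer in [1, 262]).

217

Shared mask s = c₁^a mod p = 198^17 mod 263.
198^1 ≡ 198 (mod 263)
198^2 = (198^1)^2 ≡ 198^2 = 39204 ≡ 17 (mod 263)
198^4 = (198^2)^2 ≡ 17^2 = 289 ≡ 26 (mod 263)
198^8 = (198^4)^2 ≡ 26^2 = 676 ≡ 150 (mod 263)
198^16 = (198^8)^2 ≡ 150^2 = 22500 ≡ 145 (mod 263)
198^17 = 198^16 · 198^1 ≡ 145 · 198 ≡ 43 (mod 263).
So s = 43; s⁻¹ ≡ 104 (mod 263).
m = c₂ · s⁻¹ mod 263 = 126 · 104 mod 263 = 217.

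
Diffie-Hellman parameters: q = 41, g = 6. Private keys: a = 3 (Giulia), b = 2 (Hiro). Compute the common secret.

39

Hiro sends B = g^b mod q = 6^2 mod 41.
6^1 ≡ 6 (mod 41)
6^2 = (6^1)^2 ≡ 6^2 = 36 ≡ 36 (mod 41)
So B = 36. Giulia then computes K = B^a mod q = 36^3 mod 41.
36^1 ≡ 36 (mod 41)
36^2 = (36^1)^2 ≡ 36^2 = 1296 ≡ 25 (mod 41)
36^3 = 36^2 · 36^1 ≡ 25 · 36 ≡ 39 (mod 41).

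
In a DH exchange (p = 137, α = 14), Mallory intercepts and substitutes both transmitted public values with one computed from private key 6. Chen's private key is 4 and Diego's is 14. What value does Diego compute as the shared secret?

88

Diego receives Mallory's public value M = 14^6 mod 137 instead of the honest one.
14^1 ≡ 14 (mod 137)
14^2 = (14^1)^2 ≡ 14^2 = 196 ≡ 59 (mod 137)
14^4 = (14^2)^2 ≡ 59^2 = 3481 ≡ 56 (mod 137)
14^6 = 14^4 · 14^2 ≡ 56 · 59 ≡ 16 (mod 137).
So M = 16. Diego computes K = M^14 mod 137.
16^1 ≡ 16 (mod 137)
16^2 = (16^1)^2 ≡ 16^2 = 256 ≡ 119 (mod 137)
16^4 = (16^2)^2 ≡ 119^2 = 14161 ≡ 50 (mod 137)
16^8 = (16^4)^2 ≡ 50^2 = 2500 ≡ 34 (mod 137)
16^14 = 16^8 · 16^4 · 16^2 ≡ 34 · 50 · 119 ≡ 88 (mod 137).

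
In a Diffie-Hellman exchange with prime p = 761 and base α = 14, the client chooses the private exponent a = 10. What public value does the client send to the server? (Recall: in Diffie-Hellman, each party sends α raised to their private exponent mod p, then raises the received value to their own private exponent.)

115

Public value = 14^{10} \pmod{761}.
14^1 ≡ 14 (mod 761)
14^2 = (14^1)^2 ≡ 14^2 = 196 ≡ 196 (mod 761)
14^4 = (14^2)^2 ≡ 196^2 = 38416 ≡ 366 (mod 761)
14^8 = (14^4)^2 ≡ 366^2 = 133956 ≡ 20 (mod 761)
14^10 = 14^8 · 14^2 ≡ 20 · 196 ≡ 115 (mod 761).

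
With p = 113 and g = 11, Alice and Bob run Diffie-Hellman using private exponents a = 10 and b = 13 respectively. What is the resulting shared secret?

Alice sends A = g^a mod p = 11^10 mod 113.
11^1 ≡ 11 (mod 113)
11^2 = (11^1)^2 ≡ 11^2 = 121 ≡ 8 (mod 113)
11^4 = (11^2)^2 ≡ 8^2 = 64 ≡ 64 (mod 113)
11^8 = (11^4)^2 ≡ 64^2 = 4096 ≡ 28 (mod 113)
11^10 = 11^8 · 11^2 ≡ 28 · 8 ≡ 111 (mod 113).
So A = 111. Bob then computes K = A^b mod p = 111^13 mod 113.
111^1 ≡ 111 (mod 113)
111^2 = (111^1)^2 ≡ 111^2 = 12321 ≡ 4 (mod 113)
111^4 = (111^2)^2 ≡ 4^2 = 16 ≡ 16 (mod 113)
111^8 = (111^4)^2 ≡ 16^2 = 256 ≡ 30 (mod 113)
111^13 = 111^8 · 111^4 · 111^1 ≡ 30 · 16 · 111 ≡ 57 (mod 113).

57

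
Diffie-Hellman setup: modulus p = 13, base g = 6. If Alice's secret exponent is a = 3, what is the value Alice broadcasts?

8

Public value = 6^3 (mod 13).
6^1 ≡ 6 (mod 13)
6^2 = (6^1)^2 ≡ 6^2 = 36 ≡ 10 (mod 13)
6^3 = 6^2 · 6^1 ≡ 10 · 6 ≡ 8 (mod 13).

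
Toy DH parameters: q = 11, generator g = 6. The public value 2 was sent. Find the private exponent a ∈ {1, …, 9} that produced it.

9

Try successive powers of 6 modulo 11:
6^1 ≡ 6
6^2 ≡ 3
6^3 ≡ 7
6^4 ≡ 9
6^5 ≡ 10
6^6 ≡ 5
6^7 ≡ 8
6^8 ≡ 4
6^9 ≡ 2
Found: a = 9.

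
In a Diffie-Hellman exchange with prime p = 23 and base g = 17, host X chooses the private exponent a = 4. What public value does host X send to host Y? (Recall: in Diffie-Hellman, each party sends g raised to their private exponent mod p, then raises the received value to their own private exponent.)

Public value = 17^4 (mod 23).
17^1 ≡ 17 (mod 23)
17^2 = (17^1)^2 ≡ 17^2 = 289 ≡ 13 (mod 23)
17^4 = (17^2)^2 ≡ 13^2 = 169 ≡ 8 (mod 23)

8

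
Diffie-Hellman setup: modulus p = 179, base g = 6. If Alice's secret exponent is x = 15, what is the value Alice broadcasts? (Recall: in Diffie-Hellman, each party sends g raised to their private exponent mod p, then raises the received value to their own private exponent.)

73

Public value = 6^15 (mod 179).
6^1 ≡ 6 (mod 179)
6^2 = (6^1)^2 ≡ 6^2 = 36 ≡ 36 (mod 179)
6^4 = (6^2)^2 ≡ 36^2 = 1296 ≡ 43 (mod 179)
6^8 = (6^4)^2 ≡ 43^2 = 1849 ≡ 59 (mod 179)
6^15 = 6^8 · 6^4 · 6^2 · 6^1 ≡ 59 · 43 · 36 · 6 ≡ 73 (mod 179).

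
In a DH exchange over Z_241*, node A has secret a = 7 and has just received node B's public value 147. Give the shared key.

10

Shared key K = 147^7 mod 241.
147^1 ≡ 147 (mod 241)
147^2 = (147^1)^2 ≡ 147^2 = 21609 ≡ 160 (mod 241)
147^4 = (147^2)^2 ≡ 160^2 = 25600 ≡ 54 (mod 241)
147^7 = 147^4 · 147^2 · 147^1 ≡ 54 · 160 · 147 ≡ 10 (mod 241).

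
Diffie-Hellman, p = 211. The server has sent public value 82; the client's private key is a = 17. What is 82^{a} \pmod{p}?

Shared key K = 82^17 mod 211.
82^1 ≡ 82 (mod 211)
82^2 = (82^1)^2 ≡ 82^2 = 6724 ≡ 183 (mod 211)
82^4 = (82^2)^2 ≡ 183^2 = 33489 ≡ 151 (mod 211)
82^8 = (82^4)^2 ≡ 151^2 = 22801 ≡ 13 (mod 211)
82^16 = (82^8)^2 ≡ 13^2 = 169 ≡ 169 (mod 211)
82^17 = 82^16 · 82^1 ≡ 169 · 82 ≡ 143 (mod 211).

143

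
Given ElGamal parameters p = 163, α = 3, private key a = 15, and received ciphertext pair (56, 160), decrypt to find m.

84

Shared mask s = c₁^a mod p = 56^15 mod 163.
56^1 ≡ 56 (mod 163)
56^2 = (56^1)^2 ≡ 56^2 = 3136 ≡ 39 (mod 163)
56^4 = (56^2)^2 ≡ 39^2 = 1521 ≡ 54 (mod 163)
56^8 = (56^4)^2 ≡ 54^2 = 2916 ≡ 145 (mod 163)
56^15 = 56^8 · 56^4 · 56^2 · 56^1 ≡ 145 · 54 · 39 · 56 ≡ 64 (mod 163).
So s = 64; s⁻¹ ≡ 135 (mod 163).
m = c₂ · s⁻¹ mod 163 = 160 · 135 mod 163 = 84.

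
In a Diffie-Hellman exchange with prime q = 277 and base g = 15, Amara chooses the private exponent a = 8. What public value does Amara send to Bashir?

Public value = 15^8 mod 277.
15^1 ≡ 15 (mod 277)
15^2 = (15^1)^2 ≡ 15^2 = 225 ≡ 225 (mod 277)
15^4 = (15^2)^2 ≡ 225^2 = 50625 ≡ 211 (mod 277)
15^8 = (15^4)^2 ≡ 211^2 = 44521 ≡ 201 (mod 277)

201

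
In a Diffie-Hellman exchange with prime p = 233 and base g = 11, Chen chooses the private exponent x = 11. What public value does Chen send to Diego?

180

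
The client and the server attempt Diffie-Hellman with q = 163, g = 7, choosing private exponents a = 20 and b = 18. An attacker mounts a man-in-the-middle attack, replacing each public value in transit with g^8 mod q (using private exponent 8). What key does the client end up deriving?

10

The client receives an attacker's public value M = 7^8 mod 163 instead of the honest one.
7^1 ≡ 7 (mod 163)
7^2 = (7^1)^2 ≡ 7^2 = 49 ≡ 49 (mod 163)
7^4 = (7^2)^2 ≡ 49^2 = 2401 ≡ 119 (mod 163)
7^8 = (7^4)^2 ≡ 119^2 = 14161 ≡ 143 (mod 163)
So M = 143. The client computes K = M^20 mod 163.
143^1 ≡ 143 (mod 163)
143^2 = (143^1)^2 ≡ 143^2 = 20449 ≡ 74 (mod 163)
143^4 = (143^2)^2 ≡ 74^2 = 5476 ≡ 97 (mod 163)
143^8 = (143^4)^2 ≡ 97^2 = 9409 ≡ 118 (mod 163)
143^16 = (143^8)^2 ≡ 118^2 = 13924 ≡ 69 (mod 163)
143^20 = 143^16 · 143^4 ≡ 69 · 97 ≡ 10 (mod 163).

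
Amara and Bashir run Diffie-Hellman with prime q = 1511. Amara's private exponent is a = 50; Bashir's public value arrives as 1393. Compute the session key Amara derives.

1080

Shared key K = 1393^50 mod 1511.
1393^1 ≡ 1393 (mod 1511)
1393^2 = (1393^1)^2 ≡ 1393^2 = 1940449 ≡ 325 (mod 1511)
1393^4 = (1393^2)^2 ≡ 325^2 = 105625 ≡ 1366 (mod 1511)
1393^8 = (1393^4)^2 ≡ 1366^2 = 1865956 ≡ 1382 (mod 1511)
1393^16 = (1393^8)^2 ≡ 1382^2 = 1909924 ≡ 20 (mod 1511)
1393^32 = (1393^16)^2 ≡ 20^2 = 400 ≡ 400 (mod 1511)
1393^50 = 1393^32 · 1393^16 · 1393^2 ≡ 400 · 20 · 325 ≡ 1080 (mod 1511).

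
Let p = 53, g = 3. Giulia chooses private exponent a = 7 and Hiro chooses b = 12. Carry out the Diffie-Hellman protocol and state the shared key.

Giulia sends A = g^a mod p = 3^7 mod 53.
3^1 ≡ 3 (mod 53)
3^2 = (3^1)^2 ≡ 3^2 = 9 ≡ 9 (mod 53)
3^4 = (3^2)^2 ≡ 9^2 = 81 ≡ 28 (mod 53)
3^7 = 3^4 · 3^2 · 3^1 ≡ 28 · 9 · 3 ≡ 14 (mod 53).
So A = 14. Hiro then computes K = A^b mod p = 14^12 mod 53.
14^1 ≡ 14 (mod 53)
14^2 = (14^1)^2 ≡ 14^2 = 196 ≡ 37 (mod 53)
14^4 = (14^2)^2 ≡ 37^2 = 1369 ≡ 44 (mod 53)
14^8 = (14^4)^2 ≡ 44^2 = 1936 ≡ 28 (mod 53)
14^12 = 14^8 · 14^4 ≡ 28 · 44 ≡ 13 (mod 53).

13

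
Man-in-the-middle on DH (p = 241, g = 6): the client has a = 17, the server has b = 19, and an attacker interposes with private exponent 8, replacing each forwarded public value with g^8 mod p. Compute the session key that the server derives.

205

The server receives an attacker's public value M = 6^8 mod 241 instead of the honest one.
6^1 ≡ 6 (mod 241)
6^2 = (6^1)^2 ≡ 6^2 = 36 ≡ 36 (mod 241)
6^4 = (6^2)^2 ≡ 36^2 = 1296 ≡ 91 (mod 241)
6^8 = (6^4)^2 ≡ 91^2 = 8281 ≡ 87 (mod 241)
So M = 87. The server computes K = M^19 mod 241.
87^1 ≡ 87 (mod 241)
87^2 = (87^1)^2 ≡ 87^2 = 7569 ≡ 98 (mod 241)
87^4 = (87^2)^2 ≡ 98^2 = 9604 ≡ 205 (mod 241)
87^8 = (87^4)^2 ≡ 205^2 = 42025 ≡ 91 (mod 241)
87^16 = (87^8)^2 ≡ 91^2 = 8281 ≡ 87 (mod 241)
87^19 = 87^16 · 87^2 · 87^1 ≡ 87 · 98 · 87 ≡ 205 (mod 241).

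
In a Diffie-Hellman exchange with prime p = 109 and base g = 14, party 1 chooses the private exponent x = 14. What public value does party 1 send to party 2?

74

Public value = 14^14 (mod 109).
14^1 ≡ 14 (mod 109)
14^2 = (14^1)^2 ≡ 14^2 = 196 ≡ 87 (mod 109)
14^4 = (14^2)^2 ≡ 87^2 = 7569 ≡ 48 (mod 109)
14^8 = (14^4)^2 ≡ 48^2 = 2304 ≡ 15 (mod 109)
14^14 = 14^8 · 14^4 · 14^2 ≡ 15 · 48 · 87 ≡ 74 (mod 109).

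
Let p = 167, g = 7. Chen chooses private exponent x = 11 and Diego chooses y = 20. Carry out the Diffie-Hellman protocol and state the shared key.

116

Chen sends A = g^x mod p = 7^11 mod 167.
7^1 ≡ 7 (mod 167)
7^2 = (7^1)^2 ≡ 7^2 = 49 ≡ 49 (mod 167)
7^4 = (7^2)^2 ≡ 49^2 = 2401 ≡ 63 (mod 167)
7^8 = (7^4)^2 ≡ 63^2 = 3969 ≡ 128 (mod 167)
7^11 = 7^8 · 7^2 · 7^1 ≡ 128 · 49 · 7 ≡ 150 (mod 167).
So A = 150. Diego then computes K = A^y mod p = 150^20 mod 167.
150^1 ≡ 150 (mod 167)
150^2 = (150^1)^2 ≡ 150^2 = 22500 ≡ 122 (mod 167)
150^4 = (150^2)^2 ≡ 122^2 = 14884 ≡ 21 (mod 167)
150^8 = (150^4)^2 ≡ 21^2 = 441 ≡ 107 (mod 167)
150^16 = (150^8)^2 ≡ 107^2 = 11449 ≡ 93 (mod 167)
150^20 = 150^16 · 150^4 ≡ 93 · 21 ≡ 116 (mod 167).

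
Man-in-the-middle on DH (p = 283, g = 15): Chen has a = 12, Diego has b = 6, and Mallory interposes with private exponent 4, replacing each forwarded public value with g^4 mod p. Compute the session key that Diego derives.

204

Diego receives Mallory's public value M = 15^4 mod 283 instead of the honest one.
15^1 ≡ 15 (mod 283)
15^2 = (15^1)^2 ≡ 15^2 = 225 ≡ 225 (mod 283)
15^4 = (15^2)^2 ≡ 225^2 = 50625 ≡ 251 (mod 283)
So M = 251. Diego computes K = M^6 mod 283.
251^1 ≡ 251 (mod 283)
251^2 = (251^1)^2 ≡ 251^2 = 63001 ≡ 175 (mod 283)
251^4 = (251^2)^2 ≡ 175^2 = 30625 ≡ 61 (mod 283)
251^6 = 251^4 · 251^2 ≡ 61 · 175 ≡ 204 (mod 283).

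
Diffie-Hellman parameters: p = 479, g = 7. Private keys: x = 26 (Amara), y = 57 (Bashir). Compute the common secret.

Amara sends A = g^x mod p = 7^26 mod 479.
7^1 ≡ 7 (mod 479)
7^2 = (7^1)^2 ≡ 7^2 = 49 ≡ 49 (mod 479)
7^4 = (7^2)^2 ≡ 49^2 = 2401 ≡ 6 (mod 479)
7^8 = (7^4)^2 ≡ 6^2 = 36 ≡ 36 (mod 479)
7^16 = (7^8)^2 ≡ 36^2 = 1296 ≡ 338 (mod 479)
7^26 = 7^16 · 7^8 · 7^2 ≡ 338 · 36 · 49 ≡ 356 (mod 479).
So A = 356. Bashir then computes K = A^y mod p = 356^57 mod 479.
356^1 ≡ 356 (mod 479)
356^2 = (356^1)^2 ≡ 356^2 = 126736 ≡ 280 (mod 479)
356^4 = (356^2)^2 ≡ 280^2 = 78400 ≡ 323 (mod 479)
356^8 = (356^4)^2 ≡ 323^2 = 104329 ≡ 386 (mod 479)
356^16 = (356^8)^2 ≡ 386^2 = 148996 ≡ 27 (mod 479)
356^32 = (356^16)^2 ≡ 27^2 = 729 ≡ 250 (mod 479)
356^57 = 356^32 · 356^16 · 356^8 · 356^1 ≡ 250 · 27 · 386 · 356 ≡ 366 (mod 479).

366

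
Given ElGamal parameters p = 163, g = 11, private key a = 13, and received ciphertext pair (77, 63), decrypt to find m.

92

Shared mask s = c₁^a mod p = 77^13 mod 163.
77^1 ≡ 77 (mod 163)
77^2 = (77^1)^2 ≡ 77^2 = 5929 ≡ 61 (mod 163)
77^4 = (77^2)^2 ≡ 61^2 = 3721 ≡ 135 (mod 163)
77^8 = (77^4)^2 ≡ 135^2 = 18225 ≡ 132 (mod 163)
77^13 = 77^8 · 77^4 · 77^1 ≡ 132 · 135 · 77 ≡ 6 (mod 163).
So s = 6; s⁻¹ ≡ 136 (mod 163).
m = c₂ · s⁻¹ mod 163 = 63 · 136 mod 163 = 92.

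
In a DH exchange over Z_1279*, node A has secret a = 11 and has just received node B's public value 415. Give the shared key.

Shared key K = 415^11 mod 1279.
415^1 ≡ 415 (mod 1279)
415^2 = (415^1)^2 ≡ 415^2 = 172225 ≡ 839 (mod 1279)
415^4 = (415^2)^2 ≡ 839^2 = 703921 ≡ 471 (mod 1279)
415^8 = (415^4)^2 ≡ 471^2 = 221841 ≡ 574 (mod 1279)
415^11 = 415^8 · 415^2 · 415^1 ≡ 574 · 839 · 415 ≡ 371 (mod 1279).

371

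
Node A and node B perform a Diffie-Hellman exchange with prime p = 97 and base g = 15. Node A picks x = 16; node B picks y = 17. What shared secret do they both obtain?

36

Node A sends A = g^x mod p = 15^16 mod 97.
15^1 ≡ 15 (mod 97)
15^2 = (15^1)^2 ≡ 15^2 = 225 ≡ 31 (mod 97)
15^4 = (15^2)^2 ≡ 31^2 = 961 ≡ 88 (mod 97)
15^8 = (15^4)^2 ≡ 88^2 = 7744 ≡ 81 (mod 97)
15^16 = (15^8)^2 ≡ 81^2 = 6561 ≡ 62 (mod 97)
So A = 62. Node B then computes K = A^y mod p = 62^17 mod 97.
62^1 ≡ 62 (mod 97)
62^2 = (62^1)^2 ≡ 62^2 = 3844 ≡ 61 (mod 97)
62^4 = (62^2)^2 ≡ 61^2 = 3721 ≡ 35 (mod 97)
62^8 = (62^4)^2 ≡ 35^2 = 1225 ≡ 61 (mod 97)
62^16 = (62^8)^2 ≡ 61^2 = 3721 ≡ 35 (mod 97)
62^17 = 62^16 · 62^1 ≡ 35 · 62 ≡ 36 (mod 97).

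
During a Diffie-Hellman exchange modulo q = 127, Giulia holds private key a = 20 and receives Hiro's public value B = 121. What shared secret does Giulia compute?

Shared key K = 121^20 mod 127.
121^1 ≡ 121 (mod 127)
121^2 = (121^1)^2 ≡ 121^2 = 14641 ≡ 36 (mod 127)
121^4 = (121^2)^2 ≡ 36^2 = 1296 ≡ 26 (mod 127)
121^8 = (121^4)^2 ≡ 26^2 = 676 ≡ 41 (mod 127)
121^16 = (121^8)^2 ≡ 41^2 = 1681 ≡ 30 (mod 127)
121^20 = 121^16 · 121^4 ≡ 30 · 26 ≡ 18 (mod 127).

18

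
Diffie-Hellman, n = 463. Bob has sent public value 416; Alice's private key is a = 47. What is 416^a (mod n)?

398

Shared key K = 416^47 mod 463.
416^1 ≡ 416 (mod 463)
416^2 = (416^1)^2 ≡ 416^2 = 173056 ≡ 357 (mod 463)
416^4 = (416^2)^2 ≡ 357^2 = 127449 ≡ 124 (mod 463)
416^8 = (416^4)^2 ≡ 124^2 = 15376 ≡ 97 (mod 463)
416^16 = (416^8)^2 ≡ 97^2 = 9409 ≡ 149 (mod 463)
416^32 = (416^16)^2 ≡ 149^2 = 22201 ≡ 440 (mod 463)
416^47 = 416^32 · 416^8 · 416^4 · 416^2 · 416^1 ≡ 440 · 97 · 124 · 357 · 416 ≡ 398 (mod 463).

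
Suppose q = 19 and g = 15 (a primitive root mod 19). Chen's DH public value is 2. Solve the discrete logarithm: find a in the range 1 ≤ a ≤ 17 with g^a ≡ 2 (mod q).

Try successive powers of 15 modulo 19:
15^1 ≡ 15
15^2 ≡ 16
15^3 ≡ 12
15^4 ≡ 9
15^5 ≡ 2
Found: a = 5.

5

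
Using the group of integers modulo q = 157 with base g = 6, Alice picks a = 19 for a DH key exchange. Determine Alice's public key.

Public value = 6^19 (mod 157).
6^1 ≡ 6 (mod 157)
6^2 = (6^1)^2 ≡ 6^2 = 36 ≡ 36 (mod 157)
6^4 = (6^2)^2 ≡ 36^2 = 1296 ≡ 40 (mod 157)
6^8 = (6^4)^2 ≡ 40^2 = 1600 ≡ 30 (mod 157)
6^16 = (6^8)^2 ≡ 30^2 = 900 ≡ 115 (mod 157)
6^19 = 6^16 · 6^2 · 6^1 ≡ 115 · 36 · 6 ≡ 34 (mod 157).

34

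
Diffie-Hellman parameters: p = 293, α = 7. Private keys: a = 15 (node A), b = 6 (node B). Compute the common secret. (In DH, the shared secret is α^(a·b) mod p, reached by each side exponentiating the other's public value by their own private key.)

212

Node B sends B = α^b mod p = 7^6 mod 293.
7^1 ≡ 7 (mod 293)
7^2 = (7^1)^2 ≡ 7^2 = 49 ≡ 49 (mod 293)
7^4 = (7^2)^2 ≡ 49^2 = 2401 ≡ 57 (mod 293)
7^6 = 7^4 · 7^2 ≡ 57 · 49 ≡ 156 (mod 293).
So B = 156. Node A then computes K = B^a mod p = 156^15 mod 293.
156^1 ≡ 156 (mod 293)
156^2 = (156^1)^2 ≡ 156^2 = 24336 ≡ 17 (mod 293)
156^4 = (156^2)^2 ≡ 17^2 = 289 ≡ 289 (mod 293)
156^8 = (156^4)^2 ≡ 289^2 = 83521 ≡ 16 (mod 293)
156^15 = 156^8 · 156^4 · 156^2 · 156^1 ≡ 16 · 289 · 17 · 156 ≡ 212 (mod 293).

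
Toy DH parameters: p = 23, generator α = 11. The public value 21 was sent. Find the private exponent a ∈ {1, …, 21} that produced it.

Try successive powers of 11 modulo 23:
11^1 ≡ 11
11^2 ≡ 6
11^3 ≡ 20
11^4 ≡ 13
11^5 ≡ 5
11^6 ≡ 9
11^7 ≡ 7
11^8 ≡ 8
11^9 ≡ 19
11^10 ≡ 2
11^11 ≡ 22
11^12 ≡ 12
11^13 ≡ 17
11^14 ≡ 3
11^15 ≡ 10
11^16 ≡ 18
11^17 ≡ 14
11^18 ≡ 16
11^19 ≡ 15
11^20 ≡ 4
11^21 ≡ 21
Found: a = 21.

21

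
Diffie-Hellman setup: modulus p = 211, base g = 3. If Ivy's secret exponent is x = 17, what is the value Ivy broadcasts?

145

Public value = 3^17 mod 211.
3^1 ≡ 3 (mod 211)
3^2 = (3^1)^2 ≡ 3^2 = 9 ≡ 9 (mod 211)
3^4 = (3^2)^2 ≡ 9^2 = 81 ≡ 81 (mod 211)
3^8 = (3^4)^2 ≡ 81^2 = 6561 ≡ 20 (mod 211)
3^16 = (3^8)^2 ≡ 20^2 = 400 ≡ 189 (mod 211)
3^17 = 3^16 · 3^1 ≡ 189 · 3 ≡ 145 (mod 211).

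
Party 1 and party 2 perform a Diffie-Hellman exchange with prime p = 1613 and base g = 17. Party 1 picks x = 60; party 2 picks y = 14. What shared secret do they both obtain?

560

Party 1 sends A = g^x mod p = 17^60 mod 1613.
17^1 ≡ 17 (mod 1613)
17^2 = (17^1)^2 ≡ 17^2 = 289 ≡ 289 (mod 1613)
17^4 = (17^2)^2 ≡ 289^2 = 83521 ≡ 1258 (mod 1613)
17^8 = (17^4)^2 ≡ 1258^2 = 1582564 ≡ 211 (mod 1613)
17^16 = (17^8)^2 ≡ 211^2 = 44521 ≡ 970 (mod 1613)
17^32 = (17^16)^2 ≡ 970^2 = 940900 ≡ 521 (mod 1613)
17^60 = 17^32 · 17^16 · 17^8 · 17^4 ≡ 521 · 970 · 211 · 1258 ≡ 653 (mod 1613).
So A = 653. Party 2 then computes K = A^y mod p = 653^14 mod 1613.
653^1 ≡ 653 (mod 1613)
653^2 = (653^1)^2 ≡ 653^2 = 426409 ≡ 577 (mod 1613)
653^4 = (653^2)^2 ≡ 577^2 = 332929 ≡ 651 (mod 1613)
653^8 = (653^4)^2 ≡ 651^2 = 423801 ≡ 1195 (mod 1613)
653^14 = 653^8 · 653^4 · 653^2 ≡ 1195 · 651 · 577 ≡ 560 (mod 1613).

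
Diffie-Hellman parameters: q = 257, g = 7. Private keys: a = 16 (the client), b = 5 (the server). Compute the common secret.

The server sends B = g^b mod q = 7^5 mod 257.
7^1 ≡ 7 (mod 257)
7^2 = (7^1)^2 ≡ 7^2 = 49 ≡ 49 (mod 257)
7^4 = (7^2)^2 ≡ 49^2 = 2401 ≡ 88 (mod 257)
7^5 = 7^4 · 7^1 ≡ 88 · 7 ≡ 102 (mod 257).
So B = 102. The client then computes K = B^a mod q = 102^16 mod 257.
102^1 ≡ 102 (mod 257)
102^2 = (102^1)^2 ≡ 102^2 = 10404 ≡ 124 (mod 257)
102^4 = (102^2)^2 ≡ 124^2 = 15376 ≡ 213 (mod 257)
102^8 = (102^4)^2 ≡ 213^2 = 45369 ≡ 137 (mod 257)
102^16 = (102^8)^2 ≡ 137^2 = 18769 ≡ 8 (mod 257)

8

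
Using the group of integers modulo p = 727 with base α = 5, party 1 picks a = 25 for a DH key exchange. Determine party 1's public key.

77

Public value = 5^25 (mod 727).
5^1 ≡ 5 (mod 727)
5^2 = (5^1)^2 ≡ 5^2 = 25 ≡ 25 (mod 727)
5^4 = (5^2)^2 ≡ 25^2 = 625 ≡ 625 (mod 727)
5^8 = (5^4)^2 ≡ 625^2 = 390625 ≡ 226 (mod 727)
5^16 = (5^8)^2 ≡ 226^2 = 51076 ≡ 186 (mod 727)
5^25 = 5^16 · 5^8 · 5^1 ≡ 186 · 226 · 5 ≡ 77 (mod 727).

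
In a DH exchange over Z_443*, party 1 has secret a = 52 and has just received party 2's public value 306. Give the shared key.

Shared key K = 306^52 mod 443.
306^1 ≡ 306 (mod 443)
306^2 = (306^1)^2 ≡ 306^2 = 93636 ≡ 163 (mod 443)
306^4 = (306^2)^2 ≡ 163^2 = 26569 ≡ 432 (mod 443)
306^8 = (306^4)^2 ≡ 432^2 = 186624 ≡ 121 (mod 443)
306^16 = (306^8)^2 ≡ 121^2 = 14641 ≡ 22 (mod 443)
306^32 = (306^16)^2 ≡ 22^2 = 484 ≡ 41 (mod 443)
306^52 = 306^32 · 306^16 · 306^4 ≡ 41 · 22 · 432 ≡ 267 (mod 443).

267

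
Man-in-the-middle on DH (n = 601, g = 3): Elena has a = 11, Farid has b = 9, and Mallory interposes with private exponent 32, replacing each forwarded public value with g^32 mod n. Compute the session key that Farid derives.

Farid receives Mallory's public value M = 3^32 mod 601 instead of the honest one.
3^1 ≡ 3 (mod 601)
3^2 = (3^1)^2 ≡ 3^2 = 9 ≡ 9 (mod 601)
3^4 = (3^2)^2 ≡ 9^2 = 81 ≡ 81 (mod 601)
3^8 = (3^4)^2 ≡ 81^2 = 6561 ≡ 551 (mod 601)
3^16 = (3^8)^2 ≡ 551^2 = 303601 ≡ 96 (mod 601)
3^32 = (3^16)^2 ≡ 96^2 = 9216 ≡ 201 (mod 601)
So M = 201. Farid computes K = M^9 mod 601.
201^1 ≡ 201 (mod 601)
201^2 = (201^1)^2 ≡ 201^2 = 40401 ≡ 134 (mod 601)
201^4 = (201^2)^2 ≡ 134^2 = 17956 ≡ 527 (mod 601)
201^8 = (201^4)^2 ≡ 527^2 = 277729 ≡ 67 (mod 601)
201^9 = 201^8 · 201^1 ≡ 67 · 201 ≡ 245 (mod 601).

245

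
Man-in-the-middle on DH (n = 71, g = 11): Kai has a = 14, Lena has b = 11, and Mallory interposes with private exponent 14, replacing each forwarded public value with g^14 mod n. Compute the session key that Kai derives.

Kai receives Mallory's public value M = 11^14 mod 71 instead of the honest one.
11^1 ≡ 11 (mod 71)
11^2 = (11^1)^2 ≡ 11^2 = 121 ≡ 50 (mod 71)
11^4 = (11^2)^2 ≡ 50^2 = 2500 ≡ 15 (mod 71)
11^8 = (11^4)^2 ≡ 15^2 = 225 ≡ 12 (mod 71)
11^14 = 11^8 · 11^4 · 11^2 ≡ 12 · 15 · 50 ≡ 54 (mod 71).
So M = 54. Kai computes K = M^14 mod 71.
54^1 ≡ 54 (mod 71)
54^2 = (54^1)^2 ≡ 54^2 = 2916 ≡ 5 (mod 71)
54^4 = (54^2)^2 ≡ 5^2 = 25 ≡ 25 (mod 71)
54^8 = (54^4)^2 ≡ 25^2 = 625 ≡ 57 (mod 71)
54^14 = 54^8 · 54^4 · 54^2 ≡ 57 · 25 · 5 ≡ 25 (mod 71).

25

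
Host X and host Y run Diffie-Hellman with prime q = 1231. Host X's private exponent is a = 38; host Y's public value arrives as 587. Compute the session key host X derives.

501

Shared key K = 587^38 mod 1231.
587^1 ≡ 587 (mod 1231)
587^2 = (587^1)^2 ≡ 587^2 = 344569 ≡ 1120 (mod 1231)
587^4 = (587^2)^2 ≡ 1120^2 = 1254400 ≡ 11 (mod 1231)
587^8 = (587^4)^2 ≡ 11^2 = 121 ≡ 121 (mod 1231)
587^16 = (587^8)^2 ≡ 121^2 = 14641 ≡ 1100 (mod 1231)
587^32 = (587^16)^2 ≡ 1100^2 = 1210000 ≡ 1158 (mod 1231)
587^38 = 587^32 · 587^4 · 587^2 ≡ 1158 · 11 · 1120 ≡ 501 (mod 1231).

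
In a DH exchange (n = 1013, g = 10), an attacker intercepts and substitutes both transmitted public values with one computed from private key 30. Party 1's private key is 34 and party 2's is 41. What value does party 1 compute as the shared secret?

Party 1 receives an attacker's public value M = 10^30 mod 1013 instead of the honest one.
10^1 ≡ 10 (mod 1013)
10^2 = (10^1)^2 ≡ 10^2 = 100 ≡ 100 (mod 1013)
10^4 = (10^2)^2 ≡ 100^2 = 10000 ≡ 883 (mod 1013)
10^8 = (10^4)^2 ≡ 883^2 = 779689 ≡ 692 (mod 1013)
10^16 = (10^8)^2 ≡ 692^2 = 478864 ≡ 728 (mod 1013)
10^30 = 10^16 · 10^8 · 10^4 · 10^2 ≡ 728 · 692 · 883 · 100 ≡ 559 (mod 1013).
So M = 559. Party 1 computes K = M^34 mod 1013.
559^1 ≡ 559 (mod 1013)
559^2 = (559^1)^2 ≡ 559^2 = 312481 ≡ 477 (mod 1013)
559^4 = (559^2)^2 ≡ 477^2 = 227529 ≡ 617 (mod 1013)
559^8 = (559^4)^2 ≡ 617^2 = 380689 ≡ 814 (mod 1013)
559^16 = (559^8)^2 ≡ 814^2 = 662596 ≡ 94 (mod 1013)
559^32 = (559^16)^2 ≡ 94^2 = 8836 ≡ 732 (mod 1013)
559^34 = 559^32 · 559^2 ≡ 732 · 477 ≡ 692 (mod 1013).

692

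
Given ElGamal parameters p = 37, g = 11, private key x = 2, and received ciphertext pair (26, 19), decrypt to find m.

13

Shared mask s = c₁^x mod p = 26^2 mod 37.
26^1 ≡ 26 (mod 37)
26^2 = (26^1)^2 ≡ 26^2 = 676 ≡ 10 (mod 37)
So s = 10; s⁻¹ ≡ 26 (mod 37).
m = c₂ · s⁻¹ mod 37 = 19 · 26 mod 37 = 13.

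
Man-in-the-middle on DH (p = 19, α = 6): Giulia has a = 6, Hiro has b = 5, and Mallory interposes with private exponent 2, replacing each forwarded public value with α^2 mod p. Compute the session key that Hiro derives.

6

Hiro receives Mallory's public value M = 6^2 mod 19 instead of the honest one.
6^1 ≡ 6 (mod 19)
6^2 = (6^1)^2 ≡ 6^2 = 36 ≡ 17 (mod 19)
So M = 17. Hiro computes K = M^5 mod 19.
17^1 ≡ 17 (mod 19)
17^2 = (17^1)^2 ≡ 17^2 = 289 ≡ 4 (mod 19)
17^4 = (17^2)^2 ≡ 4^2 = 16 ≡ 16 (mod 19)
17^5 = 17^4 · 17^1 ≡ 16 · 17 ≡ 6 (mod 19).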